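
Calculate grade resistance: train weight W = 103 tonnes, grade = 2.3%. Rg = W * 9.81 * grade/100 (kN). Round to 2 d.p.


Rg = W * 9.81 * grade / 100
Rg = 103 * 9.81 * 2.3 / 100
Rg = 1010.43 * 0.023
Rg = 23.24 kN

23.24


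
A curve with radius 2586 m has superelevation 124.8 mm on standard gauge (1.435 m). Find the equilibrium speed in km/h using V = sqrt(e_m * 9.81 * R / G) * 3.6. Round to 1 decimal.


Convert cant: e = 124.8 mm = 0.1248 m
V_ms = sqrt(0.1248 * 9.81 * 2586 / 1.435)
V_ms = sqrt(2206.277887) = 46.971 m/s
V = 46.971 * 3.6 = 169.1 km/h

169.1


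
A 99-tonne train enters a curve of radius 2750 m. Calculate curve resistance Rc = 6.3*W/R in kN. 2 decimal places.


Rc = 6.3 * W / R
Rc = 6.3 * 99 / 2750
Rc = 623.7 / 2750
Rc = 0.23 kN

0.23


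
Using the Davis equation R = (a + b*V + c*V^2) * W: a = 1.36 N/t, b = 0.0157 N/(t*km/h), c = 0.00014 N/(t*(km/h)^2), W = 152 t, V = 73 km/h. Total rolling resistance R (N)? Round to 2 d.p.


b*V = 0.0157 * 73 = 1.1461
c*V^2 = 0.00014 * 5329 = 0.74606
R_per_t = 1.36 + 1.1461 + 0.74606 = 3.25216 N/t
R_total = 3.25216 * 152 = 494.33 N

494.33


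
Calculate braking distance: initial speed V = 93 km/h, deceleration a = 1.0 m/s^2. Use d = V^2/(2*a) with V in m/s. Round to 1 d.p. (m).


Convert speed: V = 93 / 3.6 = 25.8333 m/s
V^2 = 667.3611
d = 667.3611 / (2 * 1.0)
d = 667.3611 / 2.0
d = 333.7 m

333.7


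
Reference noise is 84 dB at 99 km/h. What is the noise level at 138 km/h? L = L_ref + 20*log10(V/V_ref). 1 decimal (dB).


V/V_ref = 138 / 99 = 1.393939
log10(1.393939) = 0.144244
20 * 0.144244 = 2.8849
L = 84 + 2.8849 = 86.9 dB

86.9


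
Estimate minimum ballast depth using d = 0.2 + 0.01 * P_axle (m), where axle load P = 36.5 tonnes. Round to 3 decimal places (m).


d = 0.2 + 0.01 * 36.5
d = 0.2 + 0.365
d = 0.565 m

0.565


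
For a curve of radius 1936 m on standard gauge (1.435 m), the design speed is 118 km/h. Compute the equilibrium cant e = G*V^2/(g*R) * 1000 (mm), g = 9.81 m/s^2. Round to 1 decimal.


Convert speed: V = 118 / 3.6 = 32.7778 m/s
Apply formula: e = 1.435 * 32.7778^2 / (9.81 * 1936)
e = 1.435 * 1074.3827 / 18992.16
e = 0.081178 m = 81.2 mm

81.2


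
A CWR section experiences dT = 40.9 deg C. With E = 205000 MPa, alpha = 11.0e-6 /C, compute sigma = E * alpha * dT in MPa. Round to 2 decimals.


sigma = E * alpha * dT
sigma = 205000 * 11.0e-6 * 40.9
sigma = 2.255 * 40.9
sigma = 92.23 MPa

92.23


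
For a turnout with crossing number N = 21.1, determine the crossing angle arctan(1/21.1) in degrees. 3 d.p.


1/N = 1/21.1 = 0.047393
angle = arctan(0.047393) = 0.047358 rad
angle = 0.047358 * 180/pi = 2.713 degrees

2.713


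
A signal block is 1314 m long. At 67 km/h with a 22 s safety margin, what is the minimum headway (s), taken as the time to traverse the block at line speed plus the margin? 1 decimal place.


V = 67 / 3.6 = 18.6111 m/s
Block traversal time = 1314 / 18.6111 = 70.603 s
Headway = 70.603 + 22
Headway = 92.6 s

92.6


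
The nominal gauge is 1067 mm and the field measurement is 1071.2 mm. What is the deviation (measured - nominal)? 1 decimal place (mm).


Deviation = measured - nominal
Deviation = 1071.2 - 1067
Deviation = 4.2 mm

4.2


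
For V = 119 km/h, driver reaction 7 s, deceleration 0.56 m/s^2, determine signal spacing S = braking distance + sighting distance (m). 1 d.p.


V = 119 / 3.6 = 33.0556 m/s
Braking distance = 33.0556^2 / (2*0.56) = 975.598 m
Sighting distance = 33.0556 * 7 = 231.3889 m
S = 975.598 + 231.3889 = 1207.0 m

1207.0


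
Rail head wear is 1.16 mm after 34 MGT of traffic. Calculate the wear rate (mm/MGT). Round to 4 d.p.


Wear rate = total wear / cumulative tonnage
Rate = 1.16 / 34
Rate = 0.0341 mm/MGT

0.0341


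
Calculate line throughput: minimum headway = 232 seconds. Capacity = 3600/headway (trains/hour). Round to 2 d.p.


Capacity = 3600 / headway
Capacity = 3600 / 232
Capacity = 15.52 trains/hour

15.52


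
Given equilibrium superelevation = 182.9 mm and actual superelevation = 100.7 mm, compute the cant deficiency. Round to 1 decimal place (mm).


Cant deficiency = equilibrium cant - actual cant
CD = 182.9 - 100.7
CD = 82.2 mm

82.2


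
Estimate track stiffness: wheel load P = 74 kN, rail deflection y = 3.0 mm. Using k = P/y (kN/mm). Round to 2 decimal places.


Track stiffness k = P / y
k = 74 / 3.0
k = 24.67 kN/mm

24.67


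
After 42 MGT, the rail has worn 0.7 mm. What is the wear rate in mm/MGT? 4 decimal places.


Wear rate = total wear / cumulative tonnage
Rate = 0.7 / 42
Rate = 0.0167 mm/MGT

0.0167


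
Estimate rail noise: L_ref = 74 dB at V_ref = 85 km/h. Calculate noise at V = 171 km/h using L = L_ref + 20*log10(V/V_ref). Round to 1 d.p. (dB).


V/V_ref = 171 / 85 = 2.011765
log10(2.011765) = 0.303577
20 * 0.303577 = 6.0715
L = 74 + 6.0715 = 80.1 dB

80.1


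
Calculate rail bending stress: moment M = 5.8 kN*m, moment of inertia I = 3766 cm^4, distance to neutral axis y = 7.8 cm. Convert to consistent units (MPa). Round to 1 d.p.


Convert units:
M = 5.8 kN*m = 5800000 N*mm
y = 7.8 cm = 78 mm
I = 3766 cm^4 = 37660000 mm^4
sigma = 5800000 * 78 / 37660000
sigma = 12.0 MPa

12.0


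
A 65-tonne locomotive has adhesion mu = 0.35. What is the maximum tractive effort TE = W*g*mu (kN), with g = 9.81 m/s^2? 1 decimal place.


TE_max = W * g * mu
TE_max = 65 * 9.81 * 0.35
TE_max = 637.65 * 0.35
TE_max = 223.2 kN

223.2


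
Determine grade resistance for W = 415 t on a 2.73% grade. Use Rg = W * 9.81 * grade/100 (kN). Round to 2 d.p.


Rg = W * 9.81 * grade / 100
Rg = 415 * 9.81 * 2.73 / 100
Rg = 4071.15 * 0.0273
Rg = 111.14 kN

111.14


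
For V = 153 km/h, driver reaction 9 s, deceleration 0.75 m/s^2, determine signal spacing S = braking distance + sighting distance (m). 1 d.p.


V = 153 / 3.6 = 42.5 m/s
Braking distance = 42.5^2 / (2*0.75) = 1204.1667 m
Sighting distance = 42.5 * 9 = 382.5 m
S = 1204.1667 + 382.5 = 1586.7 m

1586.7


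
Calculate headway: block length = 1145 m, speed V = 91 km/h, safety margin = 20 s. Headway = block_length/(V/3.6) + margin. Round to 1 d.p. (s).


V = 91 / 3.6 = 25.2778 m/s
Block traversal time = 1145 / 25.2778 = 45.2967 s
Headway = 45.2967 + 20
Headway = 65.3 s

65.3


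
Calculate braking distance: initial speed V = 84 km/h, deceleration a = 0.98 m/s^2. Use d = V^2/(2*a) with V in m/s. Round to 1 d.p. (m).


Convert speed: V = 84 / 3.6 = 23.3333 m/s
V^2 = 544.4444
d = 544.4444 / (2 * 0.98)
d = 544.4444 / 1.96
d = 277.8 m

277.8


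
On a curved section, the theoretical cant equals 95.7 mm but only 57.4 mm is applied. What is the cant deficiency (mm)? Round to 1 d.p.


Cant deficiency = equilibrium cant - actual cant
CD = 95.7 - 57.4
CD = 38.3 mm

38.3


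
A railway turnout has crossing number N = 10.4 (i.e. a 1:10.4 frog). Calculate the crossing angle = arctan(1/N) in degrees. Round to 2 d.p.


1/N = 1/10.4 = 0.096154
angle = arctan(0.096154) = 0.095859 rad
angle = 0.095859 * 180/pi = 5.49 degrees

5.49


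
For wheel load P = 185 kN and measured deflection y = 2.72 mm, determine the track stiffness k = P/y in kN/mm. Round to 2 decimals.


Track stiffness k = P / y
k = 185 / 2.72
k = 68.01 kN/mm

68.01


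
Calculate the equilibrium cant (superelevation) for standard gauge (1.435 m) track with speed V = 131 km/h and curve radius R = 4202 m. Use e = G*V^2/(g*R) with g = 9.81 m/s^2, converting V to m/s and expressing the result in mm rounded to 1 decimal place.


Convert speed: V = 131 / 3.6 = 36.3889 m/s
Apply formula: e = 1.435 * 36.3889^2 / (9.81 * 4202)
e = 1.435 * 1324.1512 / 41221.62
e = 0.046096 m = 46.1 mm

46.1


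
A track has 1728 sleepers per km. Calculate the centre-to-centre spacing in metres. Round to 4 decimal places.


Spacing = 1000 m / number of sleepers
Spacing = 1000 / 1728
Spacing = 0.5787 m

0.5787


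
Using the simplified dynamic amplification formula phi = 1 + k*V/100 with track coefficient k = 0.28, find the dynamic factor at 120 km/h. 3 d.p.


phi = 1 + k * V / 100
phi = 1 + 0.28 * 120 / 100
phi = 1 + 0.336
phi = 1.336

1.336


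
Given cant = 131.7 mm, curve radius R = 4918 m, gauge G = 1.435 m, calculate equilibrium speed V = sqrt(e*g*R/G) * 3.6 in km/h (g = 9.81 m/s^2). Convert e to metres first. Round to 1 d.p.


Convert cant: e = 131.7 mm = 0.1317 m
V_ms = sqrt(0.1317 * 9.81 * 4918 / 1.435)
V_ms = sqrt(4427.834764) = 66.542 m/s
V = 66.542 * 3.6 = 239.6 km/h

239.6


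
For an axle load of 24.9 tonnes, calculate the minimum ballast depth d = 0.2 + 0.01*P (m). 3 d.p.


d = 0.2 + 0.01 * 24.9
d = 0.2 + 0.249
d = 0.449 m

0.449


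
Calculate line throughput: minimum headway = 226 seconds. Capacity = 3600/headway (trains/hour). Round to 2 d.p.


Capacity = 3600 / headway
Capacity = 3600 / 226
Capacity = 15.93 trains/hour

15.93


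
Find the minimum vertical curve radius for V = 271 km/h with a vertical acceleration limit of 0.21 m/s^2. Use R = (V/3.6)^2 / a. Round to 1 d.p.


Convert speed: V = 271 / 3.6 = 75.2778 m/s
V^2 = 5666.7438 m^2/s^2
R_v = 5666.7438 / 0.21
R_v = 26984.5 m

26984.5


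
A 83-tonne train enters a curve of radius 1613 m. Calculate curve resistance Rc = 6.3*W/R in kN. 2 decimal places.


Rc = 6.3 * W / R
Rc = 6.3 * 83 / 1613
Rc = 522.9 / 1613
Rc = 0.32 kN

0.32


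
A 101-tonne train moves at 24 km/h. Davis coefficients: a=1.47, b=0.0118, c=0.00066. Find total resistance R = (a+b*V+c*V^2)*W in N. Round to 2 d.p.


b*V = 0.0118 * 24 = 0.2832
c*V^2 = 0.00066 * 576 = 0.38016
R_per_t = 1.47 + 0.2832 + 0.38016 = 2.13336 N/t
R_total = 2.13336 * 101 = 215.47 N

215.47


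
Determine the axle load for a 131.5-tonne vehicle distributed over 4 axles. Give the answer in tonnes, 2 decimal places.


Load per axle = total weight / number of axles
Load = 131.5 / 4
Load = 32.88 tonnes

32.88


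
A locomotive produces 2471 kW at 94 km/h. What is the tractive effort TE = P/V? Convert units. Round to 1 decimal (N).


Convert: P = 2471 kW = 2471000 W
V = 94 / 3.6 = 26.1111 m/s
TE = 2471000 / 26.1111
TE = 94634.0 N

94634.0


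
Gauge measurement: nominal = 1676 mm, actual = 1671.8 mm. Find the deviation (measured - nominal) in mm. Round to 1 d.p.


Deviation = measured - nominal
Deviation = 1671.8 - 1676
Deviation = -4.2 mm

-4.2


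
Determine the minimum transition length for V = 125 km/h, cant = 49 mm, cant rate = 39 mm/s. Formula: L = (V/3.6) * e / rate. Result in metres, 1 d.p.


Convert speed: V = 125 / 3.6 = 34.7222 m/s
L = 34.7222 * 49 / 39
L = 1701.3889 / 39
L = 43.6 m

43.6


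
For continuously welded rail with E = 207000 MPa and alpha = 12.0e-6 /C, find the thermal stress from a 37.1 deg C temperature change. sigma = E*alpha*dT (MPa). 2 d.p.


sigma = E * alpha * dT
sigma = 207000 * 12.0e-6 * 37.1
sigma = 2.484 * 37.1
sigma = 92.16 MPa

92.16


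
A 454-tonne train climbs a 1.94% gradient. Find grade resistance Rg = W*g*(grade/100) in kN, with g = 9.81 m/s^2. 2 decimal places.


Rg = W * 9.81 * grade / 100
Rg = 454 * 9.81 * 1.94 / 100
Rg = 4453.74 * 0.0194
Rg = 86.40 kN

86.40


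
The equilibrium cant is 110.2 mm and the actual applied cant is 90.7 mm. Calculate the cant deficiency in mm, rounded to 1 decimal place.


Cant deficiency = equilibrium cant - actual cant
CD = 110.2 - 90.7
CD = 19.5 mm

19.5


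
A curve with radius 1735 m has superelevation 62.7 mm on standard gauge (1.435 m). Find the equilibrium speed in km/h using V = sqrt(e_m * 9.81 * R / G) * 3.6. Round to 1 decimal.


Convert cant: e = 62.7 mm = 0.0627 m
V_ms = sqrt(0.0627 * 9.81 * 1735 / 1.435)
V_ms = sqrt(743.676617) = 27.2704 m/s
V = 27.2704 * 3.6 = 98.2 km/h

98.2


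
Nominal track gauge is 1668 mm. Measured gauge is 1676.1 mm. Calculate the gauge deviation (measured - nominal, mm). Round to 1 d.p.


Deviation = measured - nominal
Deviation = 1676.1 - 1668
Deviation = 8.1 mm

8.1


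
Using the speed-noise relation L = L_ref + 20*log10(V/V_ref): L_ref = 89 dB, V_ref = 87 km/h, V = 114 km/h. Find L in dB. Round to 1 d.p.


V/V_ref = 114 / 87 = 1.310345
log10(1.310345) = 0.117386
20 * 0.117386 = 2.3477
L = 89 + 2.3477 = 91.3 dB

91.3


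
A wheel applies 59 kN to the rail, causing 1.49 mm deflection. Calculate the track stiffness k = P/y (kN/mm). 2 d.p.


Track stiffness k = P / y
k = 59 / 1.49
k = 39.60 kN/mm

39.60


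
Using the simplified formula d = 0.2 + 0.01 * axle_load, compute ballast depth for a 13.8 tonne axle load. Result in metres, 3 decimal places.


d = 0.2 + 0.01 * 13.8
d = 0.2 + 0.138
d = 0.338 m

0.338


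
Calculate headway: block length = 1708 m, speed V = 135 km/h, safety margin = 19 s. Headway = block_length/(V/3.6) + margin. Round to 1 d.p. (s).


V = 135 / 3.6 = 37.5 m/s
Block traversal time = 1708 / 37.5 = 45.5467 s
Headway = 45.5467 + 19
Headway = 64.5 s

64.5


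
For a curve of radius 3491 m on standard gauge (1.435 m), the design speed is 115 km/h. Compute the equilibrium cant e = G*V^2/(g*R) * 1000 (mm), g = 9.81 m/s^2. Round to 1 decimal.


Convert speed: V = 115 / 3.6 = 31.9444 m/s
Apply formula: e = 1.435 * 31.9444^2 / (9.81 * 3491)
e = 1.435 * 1020.4475 / 34246.71
e = 0.042759 m = 42.8 mm

42.8


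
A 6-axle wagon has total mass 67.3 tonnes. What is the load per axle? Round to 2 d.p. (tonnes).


Load per axle = total weight / number of axles
Load = 67.3 / 6
Load = 11.22 tonnes

11.22


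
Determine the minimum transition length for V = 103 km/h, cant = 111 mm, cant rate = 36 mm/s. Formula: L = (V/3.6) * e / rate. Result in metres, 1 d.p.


Convert speed: V = 103 / 3.6 = 28.6111 m/s
L = 28.6111 * 111 / 36
L = 3175.8333 / 36
L = 88.2 m

88.2


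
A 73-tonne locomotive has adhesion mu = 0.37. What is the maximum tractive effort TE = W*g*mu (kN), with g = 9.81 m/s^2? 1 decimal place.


TE_max = W * g * mu
TE_max = 73 * 9.81 * 0.37
TE_max = 716.13 * 0.37
TE_max = 265.0 kN

265.0


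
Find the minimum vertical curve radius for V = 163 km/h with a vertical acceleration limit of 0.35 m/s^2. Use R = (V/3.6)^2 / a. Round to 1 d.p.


Convert speed: V = 163 / 3.6 = 45.2778 m/s
V^2 = 2050.0772 m^2/s^2
R_v = 2050.0772 / 0.35
R_v = 5857.4 m

5857.4


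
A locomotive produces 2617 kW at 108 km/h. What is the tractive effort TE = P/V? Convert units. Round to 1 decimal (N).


Convert: P = 2617 kW = 2617000 W
V = 108 / 3.6 = 30.0 m/s
TE = 2617000 / 30.0
TE = 87233.3 N

87233.3


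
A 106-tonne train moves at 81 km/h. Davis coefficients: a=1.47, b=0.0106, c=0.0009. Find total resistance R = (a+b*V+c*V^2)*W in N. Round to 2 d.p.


b*V = 0.0106 * 81 = 0.8586
c*V^2 = 0.0009 * 6561 = 5.9049
R_per_t = 1.47 + 0.8586 + 5.9049 = 8.2335 N/t
R_total = 8.2335 * 106 = 872.75 N

872.75


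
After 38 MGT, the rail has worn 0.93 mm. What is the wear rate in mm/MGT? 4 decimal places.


Wear rate = total wear / cumulative tonnage
Rate = 0.93 / 38
Rate = 0.0245 mm/MGT

0.0245


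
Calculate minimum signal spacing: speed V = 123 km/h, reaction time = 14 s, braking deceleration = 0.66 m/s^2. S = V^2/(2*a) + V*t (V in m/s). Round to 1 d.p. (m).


V = 123 / 3.6 = 34.1667 m/s
Braking distance = 34.1667^2 / (2*0.66) = 884.3645 m
Sighting distance = 34.1667 * 14 = 478.3333 m
S = 884.3645 + 478.3333 = 1362.7 m

1362.7


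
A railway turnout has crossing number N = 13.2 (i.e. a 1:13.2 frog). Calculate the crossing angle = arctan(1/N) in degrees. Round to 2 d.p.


1/N = 1/13.2 = 0.075758
angle = arctan(0.075758) = 0.075613 rad
angle = 0.075613 * 180/pi = 4.33 degrees

4.33


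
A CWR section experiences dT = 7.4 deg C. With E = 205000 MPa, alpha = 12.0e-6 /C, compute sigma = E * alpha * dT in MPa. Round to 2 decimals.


sigma = E * alpha * dT
sigma = 205000 * 12.0e-6 * 7.4
sigma = 2.46 * 7.4
sigma = 18.20 MPa

18.20


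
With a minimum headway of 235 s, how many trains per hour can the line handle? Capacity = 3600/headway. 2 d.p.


Capacity = 3600 / headway
Capacity = 3600 / 235
Capacity = 15.32 trains/hour

15.32


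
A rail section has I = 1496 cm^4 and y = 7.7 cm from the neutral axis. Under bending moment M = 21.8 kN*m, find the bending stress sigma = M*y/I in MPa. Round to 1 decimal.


Convert units:
M = 21.8 kN*m = 21800000 N*mm
y = 7.7 cm = 77 mm
I = 1496 cm^4 = 14960000 mm^4
sigma = 21800000 * 77 / 14960000
sigma = 112.2 MPa

112.2


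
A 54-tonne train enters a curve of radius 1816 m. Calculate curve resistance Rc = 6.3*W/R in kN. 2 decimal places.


Rc = 6.3 * W / R
Rc = 6.3 * 54 / 1816
Rc = 340.2 / 1816
Rc = 0.19 kN

0.19


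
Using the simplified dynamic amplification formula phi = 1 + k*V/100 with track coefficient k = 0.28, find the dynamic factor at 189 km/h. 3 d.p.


phi = 1 + k * V / 100
phi = 1 + 0.28 * 189 / 100
phi = 1 + 0.5292
phi = 1.529

1.529


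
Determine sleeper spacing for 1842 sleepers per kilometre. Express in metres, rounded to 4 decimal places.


Spacing = 1000 m / number of sleepers
Spacing = 1000 / 1842
Spacing = 0.5429 m

0.5429


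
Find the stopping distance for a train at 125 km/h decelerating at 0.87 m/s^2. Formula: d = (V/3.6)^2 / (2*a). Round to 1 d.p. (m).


Convert speed: V = 125 / 3.6 = 34.7222 m/s
V^2 = 1205.6327
d = 1205.6327 / (2 * 0.87)
d = 1205.6327 / 1.74
d = 692.9 m

692.9


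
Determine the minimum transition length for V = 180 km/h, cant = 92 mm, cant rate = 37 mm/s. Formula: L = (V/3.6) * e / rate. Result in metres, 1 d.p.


Convert speed: V = 180 / 3.6 = 50.0 m/s
L = 50.0 * 92 / 37
L = 4600.0 / 37
L = 124.3 m

124.3


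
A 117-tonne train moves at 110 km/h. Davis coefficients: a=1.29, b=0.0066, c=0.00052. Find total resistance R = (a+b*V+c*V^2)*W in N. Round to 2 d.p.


b*V = 0.0066 * 110 = 0.726
c*V^2 = 0.00052 * 12100 = 6.292
R_per_t = 1.29 + 0.726 + 6.292 = 8.308 N/t
R_total = 8.308 * 117 = 972.04 N

972.04


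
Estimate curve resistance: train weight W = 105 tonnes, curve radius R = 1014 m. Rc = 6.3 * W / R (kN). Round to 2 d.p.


Rc = 6.3 * W / R
Rc = 6.3 * 105 / 1014
Rc = 661.5 / 1014
Rc = 0.65 kN

0.65


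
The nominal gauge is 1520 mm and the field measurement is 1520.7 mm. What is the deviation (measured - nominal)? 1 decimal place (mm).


Deviation = measured - nominal
Deviation = 1520.7 - 1520
Deviation = 0.7 mm

0.7


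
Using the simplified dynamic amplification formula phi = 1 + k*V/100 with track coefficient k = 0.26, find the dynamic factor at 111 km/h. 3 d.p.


phi = 1 + k * V / 100
phi = 1 + 0.26 * 111 / 100
phi = 1 + 0.2886
phi = 1.289

1.289


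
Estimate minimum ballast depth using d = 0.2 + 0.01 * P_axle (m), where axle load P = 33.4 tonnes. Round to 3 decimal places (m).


d = 0.2 + 0.01 * 33.4
d = 0.2 + 0.334
d = 0.534 m

0.534


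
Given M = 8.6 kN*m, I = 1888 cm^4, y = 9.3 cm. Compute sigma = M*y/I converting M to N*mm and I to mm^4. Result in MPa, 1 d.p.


Convert units:
M = 8.6 kN*m = 8600000 N*mm
y = 9.3 cm = 93 mm
I = 1888 cm^4 = 18880000 mm^4
sigma = 8600000 * 93 / 18880000
sigma = 42.4 MPa

42.4


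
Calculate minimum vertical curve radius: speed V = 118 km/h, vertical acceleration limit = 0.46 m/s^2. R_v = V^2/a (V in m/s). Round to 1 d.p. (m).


Convert speed: V = 118 / 3.6 = 32.7778 m/s
V^2 = 1074.3827 m^2/s^2
R_v = 1074.3827 / 0.46
R_v = 2335.6 m

2335.6


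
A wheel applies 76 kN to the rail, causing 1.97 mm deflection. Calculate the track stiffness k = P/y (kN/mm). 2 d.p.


Track stiffness k = P / y
k = 76 / 1.97
k = 38.58 kN/mm

38.58


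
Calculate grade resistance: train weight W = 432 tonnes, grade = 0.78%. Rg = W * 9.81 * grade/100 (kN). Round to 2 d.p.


Rg = W * 9.81 * grade / 100
Rg = 432 * 9.81 * 0.78 / 100
Rg = 4237.92 * 0.0078
Rg = 33.06 kN

33.06


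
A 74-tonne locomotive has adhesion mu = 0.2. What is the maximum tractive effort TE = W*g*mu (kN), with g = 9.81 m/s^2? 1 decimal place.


TE_max = W * g * mu
TE_max = 74 * 9.81 * 0.2
TE_max = 725.94 * 0.2
TE_max = 145.2 kN

145.2


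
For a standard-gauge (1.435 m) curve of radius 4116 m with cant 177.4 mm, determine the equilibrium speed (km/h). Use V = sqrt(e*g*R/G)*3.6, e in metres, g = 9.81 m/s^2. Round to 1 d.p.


Convert cant: e = 177.4 mm = 0.1774 m
V_ms = sqrt(0.1774 * 9.81 * 4116 / 1.435)
V_ms = sqrt(4991.672546) = 70.6518 m/s
V = 70.6518 * 3.6 = 254.3 km/h

254.3


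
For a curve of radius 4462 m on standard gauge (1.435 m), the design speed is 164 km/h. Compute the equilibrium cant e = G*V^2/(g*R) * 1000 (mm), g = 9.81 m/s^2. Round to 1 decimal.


Convert speed: V = 164 / 3.6 = 45.5556 m/s
Apply formula: e = 1.435 * 45.5556^2 / (9.81 * 4462)
e = 1.435 * 2075.3086 / 43772.22
e = 0.068036 m = 68.0 mm

68.0


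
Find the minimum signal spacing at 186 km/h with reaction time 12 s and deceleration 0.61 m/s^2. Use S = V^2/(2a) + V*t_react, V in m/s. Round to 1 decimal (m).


V = 186 / 3.6 = 51.6667 m/s
Braking distance = 51.6667^2 / (2*0.61) = 2188.0692 m
Sighting distance = 51.6667 * 12 = 620.0 m
S = 2188.0692 + 620.0 = 2808.1 m

2808.1


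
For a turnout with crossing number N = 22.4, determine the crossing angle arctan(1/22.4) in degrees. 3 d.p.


1/N = 1/22.4 = 0.044643
angle = arctan(0.044643) = 0.044613 rad
angle = 0.044613 * 180/pi = 2.556 degrees

2.556


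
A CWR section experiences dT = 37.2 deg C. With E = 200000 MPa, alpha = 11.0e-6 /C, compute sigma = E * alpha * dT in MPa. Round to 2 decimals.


sigma = E * alpha * dT
sigma = 200000 * 11.0e-6 * 37.2
sigma = 2.2 * 37.2
sigma = 81.84 MPa

81.84


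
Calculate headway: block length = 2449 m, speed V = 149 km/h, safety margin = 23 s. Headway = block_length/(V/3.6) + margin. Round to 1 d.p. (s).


V = 149 / 3.6 = 41.3889 m/s
Block traversal time = 2449 / 41.3889 = 59.1705 s
Headway = 59.1705 + 23
Headway = 82.2 s

82.2


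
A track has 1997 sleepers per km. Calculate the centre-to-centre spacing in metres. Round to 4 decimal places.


Spacing = 1000 m / number of sleepers
Spacing = 1000 / 1997
Spacing = 0.5008 m

0.5008


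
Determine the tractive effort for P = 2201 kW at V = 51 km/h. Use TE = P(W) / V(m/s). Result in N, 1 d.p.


Convert: P = 2201 kW = 2201000 W
V = 51 / 3.6 = 14.1667 m/s
TE = 2201000 / 14.1667
TE = 155364.7 N

155364.7


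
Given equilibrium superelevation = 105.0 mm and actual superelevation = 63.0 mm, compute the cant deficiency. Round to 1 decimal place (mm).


Cant deficiency = equilibrium cant - actual cant
CD = 105.0 - 63.0
CD = 42.0 mm

42.0


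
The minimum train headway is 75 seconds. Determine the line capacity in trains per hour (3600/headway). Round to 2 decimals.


Capacity = 3600 / headway
Capacity = 3600 / 75
Capacity = 48.00 trains/hour

48.00


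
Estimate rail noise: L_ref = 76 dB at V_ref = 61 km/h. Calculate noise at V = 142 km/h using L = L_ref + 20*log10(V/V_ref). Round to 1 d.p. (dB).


V/V_ref = 142 / 61 = 2.327869
log10(2.327869) = 0.366959
20 * 0.366959 = 7.3392
L = 76 + 7.3392 = 83.3 dB

83.3


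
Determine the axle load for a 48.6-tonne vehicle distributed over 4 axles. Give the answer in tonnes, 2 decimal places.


Load per axle = total weight / number of axles
Load = 48.6 / 4
Load = 12.15 tonnes

12.15


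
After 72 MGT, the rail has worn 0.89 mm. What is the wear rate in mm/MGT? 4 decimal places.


Wear rate = total wear / cumulative tonnage
Rate = 0.89 / 72
Rate = 0.0124 mm/MGT

0.0124


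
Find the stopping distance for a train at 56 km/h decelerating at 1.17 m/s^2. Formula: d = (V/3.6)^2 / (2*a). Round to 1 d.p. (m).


Convert speed: V = 56 / 3.6 = 15.5556 m/s
V^2 = 241.9753
d = 241.9753 / (2 * 1.17)
d = 241.9753 / 2.34
d = 103.4 m

103.4


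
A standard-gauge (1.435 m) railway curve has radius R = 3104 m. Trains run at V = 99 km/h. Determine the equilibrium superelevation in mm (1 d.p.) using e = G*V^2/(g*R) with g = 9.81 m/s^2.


Convert speed: V = 99 / 3.6 = 27.5 m/s
Apply formula: e = 1.435 * 27.5^2 / (9.81 * 3104)
e = 1.435 * 756.25 / 30450.24
e = 0.035639 m = 35.6 mm

35.6


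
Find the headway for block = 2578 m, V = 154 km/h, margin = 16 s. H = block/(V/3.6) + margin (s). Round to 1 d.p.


V = 154 / 3.6 = 42.7778 m/s
Block traversal time = 2578 / 42.7778 = 60.2649 s
Headway = 60.2649 + 16
Headway = 76.3 s

76.3


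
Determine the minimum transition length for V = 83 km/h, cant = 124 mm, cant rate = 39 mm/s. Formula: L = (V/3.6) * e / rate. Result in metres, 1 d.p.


Convert speed: V = 83 / 3.6 = 23.0556 m/s
L = 23.0556 * 124 / 39
L = 2858.8889 / 39
L = 73.3 m

73.3


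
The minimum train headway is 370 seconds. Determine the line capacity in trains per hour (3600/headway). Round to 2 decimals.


Capacity = 3600 / headway
Capacity = 3600 / 370
Capacity = 9.73 trains/hour

9.73


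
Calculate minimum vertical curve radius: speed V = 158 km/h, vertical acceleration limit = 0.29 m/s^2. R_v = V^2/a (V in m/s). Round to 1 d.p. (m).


Convert speed: V = 158 / 3.6 = 43.8889 m/s
V^2 = 1926.2346 m^2/s^2
R_v = 1926.2346 / 0.29
R_v = 6642.2 m

6642.2


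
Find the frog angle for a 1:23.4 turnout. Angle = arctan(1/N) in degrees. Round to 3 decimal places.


1/N = 1/23.4 = 0.042735
angle = arctan(0.042735) = 0.042709 rad
angle = 0.042709 * 180/pi = 2.447 degrees

2.447


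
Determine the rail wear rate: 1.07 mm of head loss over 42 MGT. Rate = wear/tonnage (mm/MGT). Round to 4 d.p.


Wear rate = total wear / cumulative tonnage
Rate = 1.07 / 42
Rate = 0.0255 mm/MGT

0.0255


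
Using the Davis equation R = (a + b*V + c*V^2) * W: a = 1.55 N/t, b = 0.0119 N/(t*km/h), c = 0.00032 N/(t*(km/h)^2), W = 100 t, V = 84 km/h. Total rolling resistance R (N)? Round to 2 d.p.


b*V = 0.0119 * 84 = 0.9996
c*V^2 = 0.00032 * 7056 = 2.25792
R_per_t = 1.55 + 0.9996 + 2.25792 = 4.80752 N/t
R_total = 4.80752 * 100 = 480.75 N

480.75


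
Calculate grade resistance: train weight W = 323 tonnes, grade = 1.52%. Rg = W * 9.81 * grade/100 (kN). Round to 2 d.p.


Rg = W * 9.81 * grade / 100
Rg = 323 * 9.81 * 1.52 / 100
Rg = 3168.63 * 0.0152
Rg = 48.16 kN

48.16


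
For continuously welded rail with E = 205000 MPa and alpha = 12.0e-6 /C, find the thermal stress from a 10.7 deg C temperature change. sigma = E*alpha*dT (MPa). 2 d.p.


sigma = E * alpha * dT
sigma = 205000 * 12.0e-6 * 10.7
sigma = 2.46 * 10.7
sigma = 26.32 MPa

26.32


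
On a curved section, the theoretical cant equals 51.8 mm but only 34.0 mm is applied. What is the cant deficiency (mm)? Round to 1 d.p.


Cant deficiency = equilibrium cant - actual cant
CD = 51.8 - 34.0
CD = 17.8 mm

17.8


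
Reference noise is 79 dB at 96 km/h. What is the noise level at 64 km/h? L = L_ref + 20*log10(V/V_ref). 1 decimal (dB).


V/V_ref = 64 / 96 = 0.666667
log10(0.666667) = -0.176091
20 * -0.176091 = -3.5218
L = 79 + -3.5218 = 75.5 dB

75.5


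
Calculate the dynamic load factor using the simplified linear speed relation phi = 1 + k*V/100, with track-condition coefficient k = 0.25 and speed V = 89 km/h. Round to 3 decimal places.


phi = 1 + k * V / 100
phi = 1 + 0.25 * 89 / 100
phi = 1 + 0.2225
phi = 1.223

1.223


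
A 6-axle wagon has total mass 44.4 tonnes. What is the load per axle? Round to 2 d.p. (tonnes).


Load per axle = total weight / number of axles
Load = 44.4 / 6
Load = 7.40 tonnes

7.40


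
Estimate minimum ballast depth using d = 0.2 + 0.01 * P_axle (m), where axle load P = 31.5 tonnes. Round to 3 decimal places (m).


d = 0.2 + 0.01 * 31.5
d = 0.2 + 0.315
d = 0.515 m

0.515


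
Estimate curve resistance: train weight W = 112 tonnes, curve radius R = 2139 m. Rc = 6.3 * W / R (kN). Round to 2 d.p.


Rc = 6.3 * W / R
Rc = 6.3 * 112 / 2139
Rc = 705.6 / 2139
Rc = 0.33 kN

0.33


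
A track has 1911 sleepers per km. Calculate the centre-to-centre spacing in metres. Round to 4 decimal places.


Spacing = 1000 m / number of sleepers
Spacing = 1000 / 1911
Spacing = 0.5233 m

0.5233


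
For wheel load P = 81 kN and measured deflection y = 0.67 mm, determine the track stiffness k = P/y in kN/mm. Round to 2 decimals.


Track stiffness k = P / y
k = 81 / 0.67
k = 120.90 kN/mm

120.90


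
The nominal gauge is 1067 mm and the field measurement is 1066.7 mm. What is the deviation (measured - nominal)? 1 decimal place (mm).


Deviation = measured - nominal
Deviation = 1066.7 - 1067
Deviation = -0.3 mm

-0.3


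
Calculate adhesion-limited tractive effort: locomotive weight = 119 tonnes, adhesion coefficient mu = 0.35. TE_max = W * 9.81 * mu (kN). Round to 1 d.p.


TE_max = W * g * mu
TE_max = 119 * 9.81 * 0.35
TE_max = 1167.39 * 0.35
TE_max = 408.6 kN

408.6


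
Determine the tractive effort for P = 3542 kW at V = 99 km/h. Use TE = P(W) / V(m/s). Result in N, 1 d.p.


Convert: P = 3542 kW = 3542000 W
V = 99 / 3.6 = 27.5 m/s
TE = 3542000 / 27.5
TE = 128800.0 N

128800.0


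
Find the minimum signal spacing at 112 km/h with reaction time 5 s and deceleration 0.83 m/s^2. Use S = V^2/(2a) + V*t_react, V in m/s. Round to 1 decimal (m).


V = 112 / 3.6 = 31.1111 m/s
Braking distance = 31.1111^2 / (2*0.83) = 583.073 m
Sighting distance = 31.1111 * 5 = 155.5556 m
S = 583.073 + 155.5556 = 738.6 m

738.6


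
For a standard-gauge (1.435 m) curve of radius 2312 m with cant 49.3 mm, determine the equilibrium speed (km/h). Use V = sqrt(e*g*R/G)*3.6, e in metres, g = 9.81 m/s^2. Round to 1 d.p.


Convert cant: e = 49.3 mm = 0.0493 m
V_ms = sqrt(0.0493 * 9.81 * 2312 / 1.435)
V_ms = sqrt(779.205224) = 27.9142 m/s
V = 27.9142 * 3.6 = 100.5 km/h

100.5


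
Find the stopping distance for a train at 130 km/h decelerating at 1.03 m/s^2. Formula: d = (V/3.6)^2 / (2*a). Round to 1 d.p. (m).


Convert speed: V = 130 / 3.6 = 36.1111 m/s
V^2 = 1304.0123
d = 1304.0123 / (2 * 1.03)
d = 1304.0123 / 2.06
d = 633.0 m

633.0


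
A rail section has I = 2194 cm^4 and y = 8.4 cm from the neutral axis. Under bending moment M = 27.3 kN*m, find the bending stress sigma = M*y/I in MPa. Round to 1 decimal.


Convert units:
M = 27.3 kN*m = 27300000 N*mm
y = 8.4 cm = 84 mm
I = 2194 cm^4 = 21940000 mm^4
sigma = 27300000 * 84 / 21940000
sigma = 104.5 MPa

104.5


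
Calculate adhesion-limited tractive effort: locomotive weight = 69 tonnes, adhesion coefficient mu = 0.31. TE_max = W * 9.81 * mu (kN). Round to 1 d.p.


TE_max = W * g * mu
TE_max = 69 * 9.81 * 0.31
TE_max = 676.89 * 0.31
TE_max = 209.8 kN

209.8


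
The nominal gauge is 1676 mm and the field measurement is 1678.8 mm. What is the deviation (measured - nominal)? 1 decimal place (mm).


Deviation = measured - nominal
Deviation = 1678.8 - 1676
Deviation = 2.8 mm

2.8


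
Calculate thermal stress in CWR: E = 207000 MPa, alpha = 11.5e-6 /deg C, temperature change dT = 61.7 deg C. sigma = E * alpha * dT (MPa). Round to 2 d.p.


sigma = E * alpha * dT
sigma = 207000 * 11.5e-6 * 61.7
sigma = 2.3805 * 61.7
sigma = 146.88 MPa

146.88


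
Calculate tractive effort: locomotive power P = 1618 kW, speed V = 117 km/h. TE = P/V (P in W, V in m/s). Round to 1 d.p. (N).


Convert: P = 1618 kW = 1618000 W
V = 117 / 3.6 = 32.5 m/s
TE = 1618000 / 32.5
TE = 49784.6 N

49784.6


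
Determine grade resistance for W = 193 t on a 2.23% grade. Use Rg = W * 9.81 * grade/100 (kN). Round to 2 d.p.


Rg = W * 9.81 * grade / 100
Rg = 193 * 9.81 * 2.23 / 100
Rg = 1893.33 * 0.0223
Rg = 42.22 kN

42.22


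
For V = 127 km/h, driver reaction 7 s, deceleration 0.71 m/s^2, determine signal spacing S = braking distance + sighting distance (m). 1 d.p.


V = 127 / 3.6 = 35.2778 m/s
Braking distance = 35.2778^2 / (2*0.71) = 876.4237 m
Sighting distance = 35.2778 * 7 = 246.9444 m
S = 876.4237 + 246.9444 = 1123.4 m

1123.4


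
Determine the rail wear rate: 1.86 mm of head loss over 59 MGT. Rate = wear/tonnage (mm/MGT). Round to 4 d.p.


Wear rate = total wear / cumulative tonnage
Rate = 1.86 / 59
Rate = 0.0315 mm/MGT

0.0315


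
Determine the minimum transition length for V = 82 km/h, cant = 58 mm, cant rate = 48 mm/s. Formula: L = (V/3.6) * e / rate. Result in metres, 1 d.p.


Convert speed: V = 82 / 3.6 = 22.7778 m/s
L = 22.7778 * 58 / 48
L = 1321.1111 / 48
L = 27.5 m

27.5


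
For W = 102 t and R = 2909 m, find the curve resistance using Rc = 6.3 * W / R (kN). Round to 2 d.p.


Rc = 6.3 * W / R
Rc = 6.3 * 102 / 2909
Rc = 642.6 / 2909
Rc = 0.22 kN

0.22


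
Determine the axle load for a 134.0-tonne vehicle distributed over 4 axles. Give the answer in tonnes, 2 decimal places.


Load per axle = total weight / number of axles
Load = 134.0 / 4
Load = 33.50 tonnes

33.50


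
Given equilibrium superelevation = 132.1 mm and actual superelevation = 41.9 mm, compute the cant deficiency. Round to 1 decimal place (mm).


Cant deficiency = equilibrium cant - actual cant
CD = 132.1 - 41.9
CD = 90.2 mm

90.2


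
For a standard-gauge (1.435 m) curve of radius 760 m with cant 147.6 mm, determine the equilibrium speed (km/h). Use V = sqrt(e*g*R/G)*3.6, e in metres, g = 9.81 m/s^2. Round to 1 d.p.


Convert cant: e = 147.6 mm = 0.1476 m
V_ms = sqrt(0.1476 * 9.81 * 760 / 1.435)
V_ms = sqrt(766.861714) = 27.6923 m/s
V = 27.6923 * 3.6 = 99.7 km/h

99.7


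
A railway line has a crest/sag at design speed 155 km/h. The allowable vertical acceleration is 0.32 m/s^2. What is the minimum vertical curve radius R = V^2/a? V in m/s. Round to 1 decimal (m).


Convert speed: V = 155 / 3.6 = 43.0556 m/s
V^2 = 1853.7809 m^2/s^2
R_v = 1853.7809 / 0.32
R_v = 5793.1 m

5793.1


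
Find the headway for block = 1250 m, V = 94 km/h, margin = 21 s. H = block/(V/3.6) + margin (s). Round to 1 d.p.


V = 94 / 3.6 = 26.1111 m/s
Block traversal time = 1250 / 26.1111 = 47.8723 s
Headway = 47.8723 + 21
Headway = 68.9 s

68.9


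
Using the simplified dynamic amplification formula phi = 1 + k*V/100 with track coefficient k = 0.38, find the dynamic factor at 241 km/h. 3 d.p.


phi = 1 + k * V / 100
phi = 1 + 0.38 * 241 / 100
phi = 1 + 0.9158
phi = 1.916

1.916


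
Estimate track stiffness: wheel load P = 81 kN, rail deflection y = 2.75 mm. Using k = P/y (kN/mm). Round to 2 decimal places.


Track stiffness k = P / y
k = 81 / 2.75
k = 29.45 kN/mm

29.45


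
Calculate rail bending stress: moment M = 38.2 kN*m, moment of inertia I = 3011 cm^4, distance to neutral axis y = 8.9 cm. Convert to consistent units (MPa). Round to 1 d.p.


Convert units:
M = 38.2 kN*m = 38200000 N*mm
y = 8.9 cm = 89 mm
I = 3011 cm^4 = 30110000 mm^4
sigma = 38200000 * 89 / 30110000
sigma = 112.9 MPa

112.9


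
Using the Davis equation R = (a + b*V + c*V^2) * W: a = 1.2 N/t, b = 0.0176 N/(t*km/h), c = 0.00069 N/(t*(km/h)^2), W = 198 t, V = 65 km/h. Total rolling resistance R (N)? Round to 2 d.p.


b*V = 0.0176 * 65 = 1.144
c*V^2 = 0.00069 * 4225 = 2.91525
R_per_t = 1.2 + 1.144 + 2.91525 = 5.25925 N/t
R_total = 5.25925 * 198 = 1041.33 N

1041.33


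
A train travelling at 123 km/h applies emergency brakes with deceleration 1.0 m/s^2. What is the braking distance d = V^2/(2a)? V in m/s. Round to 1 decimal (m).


Convert speed: V = 123 / 3.6 = 34.1667 m/s
V^2 = 1167.3611
d = 1167.3611 / (2 * 1.0)
d = 1167.3611 / 2.0
d = 583.7 m

583.7


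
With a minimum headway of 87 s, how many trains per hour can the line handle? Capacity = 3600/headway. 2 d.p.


Capacity = 3600 / headway
Capacity = 3600 / 87
Capacity = 41.38 trains/hour

41.38


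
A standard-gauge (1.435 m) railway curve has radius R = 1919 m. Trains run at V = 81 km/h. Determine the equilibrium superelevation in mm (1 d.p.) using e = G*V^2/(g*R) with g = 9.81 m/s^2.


Convert speed: V = 81 / 3.6 = 22.5 m/s
Apply formula: e = 1.435 * 22.5^2 / (9.81 * 1919)
e = 1.435 * 506.25 / 18825.39
e = 0.03859 m = 38.6 mm

38.6


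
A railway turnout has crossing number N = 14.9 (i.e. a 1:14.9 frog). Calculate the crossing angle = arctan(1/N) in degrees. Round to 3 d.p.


1/N = 1/14.9 = 0.067114
angle = arctan(0.067114) = 0.067014 rad
angle = 0.067014 * 180/pi = 3.840 degrees

3.840


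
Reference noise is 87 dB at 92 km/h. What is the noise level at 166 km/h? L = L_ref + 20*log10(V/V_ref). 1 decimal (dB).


V/V_ref = 166 / 92 = 1.804348
log10(1.804348) = 0.25632
20 * 0.25632 = 5.1264
L = 87 + 5.1264 = 92.1 dB

92.1


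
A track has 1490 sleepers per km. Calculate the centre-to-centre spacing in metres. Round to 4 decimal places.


Spacing = 1000 m / number of sleepers
Spacing = 1000 / 1490
Spacing = 0.6711 m

0.6711


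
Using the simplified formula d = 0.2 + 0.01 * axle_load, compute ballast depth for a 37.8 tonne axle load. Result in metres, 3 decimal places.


d = 0.2 + 0.01 * 37.8
d = 0.2 + 0.378
d = 0.578 m

0.578


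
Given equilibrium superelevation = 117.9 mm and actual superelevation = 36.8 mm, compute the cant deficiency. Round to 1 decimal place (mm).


Cant deficiency = equilibrium cant - actual cant
CD = 117.9 - 36.8
CD = 81.1 mm

81.1


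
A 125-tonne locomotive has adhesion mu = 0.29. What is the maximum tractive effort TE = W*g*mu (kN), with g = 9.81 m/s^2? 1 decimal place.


TE_max = W * g * mu
TE_max = 125 * 9.81 * 0.29
TE_max = 1226.25 * 0.29
TE_max = 355.6 kN

355.6


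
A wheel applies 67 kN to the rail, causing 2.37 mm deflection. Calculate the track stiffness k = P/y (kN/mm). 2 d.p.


Track stiffness k = P / y
k = 67 / 2.37
k = 28.27 kN/mm

28.27


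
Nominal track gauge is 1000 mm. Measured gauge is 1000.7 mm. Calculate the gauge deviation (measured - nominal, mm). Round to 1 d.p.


Deviation = measured - nominal
Deviation = 1000.7 - 1000
Deviation = 0.7 mm

0.7


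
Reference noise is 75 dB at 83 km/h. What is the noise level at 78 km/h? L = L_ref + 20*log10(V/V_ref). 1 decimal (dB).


V/V_ref = 78 / 83 = 0.939759
log10(0.939759) = -0.026983
20 * -0.026983 = -0.5397
L = 75 + -0.5397 = 74.5 dB

74.5


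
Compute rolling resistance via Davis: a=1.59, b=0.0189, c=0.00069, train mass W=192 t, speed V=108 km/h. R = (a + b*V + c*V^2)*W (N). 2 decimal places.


b*V = 0.0189 * 108 = 2.0412
c*V^2 = 0.00069 * 11664 = 8.04816
R_per_t = 1.59 + 2.0412 + 8.04816 = 11.67936 N/t
R_total = 11.67936 * 192 = 2242.44 N

2242.44


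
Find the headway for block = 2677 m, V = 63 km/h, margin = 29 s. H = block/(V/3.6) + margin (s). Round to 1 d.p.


V = 63 / 3.6 = 17.5 m/s
Block traversal time = 2677 / 17.5 = 152.9714 s
Headway = 152.9714 + 29
Headway = 182.0 s

182.0


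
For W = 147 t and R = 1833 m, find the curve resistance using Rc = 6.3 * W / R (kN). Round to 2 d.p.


Rc = 6.3 * W / R
Rc = 6.3 * 147 / 1833
Rc = 926.1 / 1833
Rc = 0.51 kN

0.51


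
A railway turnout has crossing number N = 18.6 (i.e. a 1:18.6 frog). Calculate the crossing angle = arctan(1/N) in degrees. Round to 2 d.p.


1/N = 1/18.6 = 0.053763
angle = arctan(0.053763) = 0.053712 rad
angle = 0.053712 * 180/pi = 3.08 degrees

3.08


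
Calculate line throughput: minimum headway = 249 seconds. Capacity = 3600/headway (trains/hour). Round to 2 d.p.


Capacity = 3600 / headway
Capacity = 3600 / 249
Capacity = 14.46 trains/hour

14.46


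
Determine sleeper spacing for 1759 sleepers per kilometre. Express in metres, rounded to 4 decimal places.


Spacing = 1000 m / number of sleepers
Spacing = 1000 / 1759
Spacing = 0.5685 m

0.5685


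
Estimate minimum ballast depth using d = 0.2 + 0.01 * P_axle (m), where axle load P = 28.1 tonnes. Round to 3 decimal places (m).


d = 0.2 + 0.01 * 28.1
d = 0.2 + 0.281
d = 0.481 m

0.481


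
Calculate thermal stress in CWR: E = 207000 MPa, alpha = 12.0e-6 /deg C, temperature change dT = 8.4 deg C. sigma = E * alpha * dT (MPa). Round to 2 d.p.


sigma = E * alpha * dT
sigma = 207000 * 12.0e-6 * 8.4
sigma = 2.484 * 8.4
sigma = 20.87 MPa

20.87


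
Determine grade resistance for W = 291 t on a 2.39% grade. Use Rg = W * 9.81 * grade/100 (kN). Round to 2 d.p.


Rg = W * 9.81 * grade / 100
Rg = 291 * 9.81 * 2.39 / 100
Rg = 2854.71 * 0.0239
Rg = 68.23 kN

68.23
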